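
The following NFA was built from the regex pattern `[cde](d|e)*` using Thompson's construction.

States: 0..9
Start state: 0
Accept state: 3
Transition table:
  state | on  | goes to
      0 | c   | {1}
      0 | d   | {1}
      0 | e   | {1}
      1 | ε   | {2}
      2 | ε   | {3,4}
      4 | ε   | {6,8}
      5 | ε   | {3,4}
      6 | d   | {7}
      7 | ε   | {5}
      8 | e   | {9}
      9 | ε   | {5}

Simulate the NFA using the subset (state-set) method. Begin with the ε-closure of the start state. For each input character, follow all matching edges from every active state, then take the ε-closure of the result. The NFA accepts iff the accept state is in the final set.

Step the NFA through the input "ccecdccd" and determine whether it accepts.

Answer: REJECT

Trace:
S₀ = ε-closure({0}) = {0}
'c' @ 1: {1,2,3,4,6,8}  ✓accept
'c' @ 2: {}  — no active states
rest 'ecdccd' ignored (set empty)
end set {} — state 3 not in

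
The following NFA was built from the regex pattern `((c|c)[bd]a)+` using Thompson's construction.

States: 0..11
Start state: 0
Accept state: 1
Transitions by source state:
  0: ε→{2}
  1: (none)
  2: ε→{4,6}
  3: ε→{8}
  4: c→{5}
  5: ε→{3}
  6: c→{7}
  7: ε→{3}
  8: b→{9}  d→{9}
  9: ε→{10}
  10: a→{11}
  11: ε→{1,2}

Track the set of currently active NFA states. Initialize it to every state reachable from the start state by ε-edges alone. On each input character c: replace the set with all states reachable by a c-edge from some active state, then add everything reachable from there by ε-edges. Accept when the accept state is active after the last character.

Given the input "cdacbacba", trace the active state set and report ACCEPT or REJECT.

Answer: ACCEPT

Steps:
initial (ε-close {0}): {0,2,4,6}
'c' @ 1: {3,5,7,8}
'd' @ 2: {9,10}
'a' @ 3: {1,2,4,6,11}  ✓accept
'c' @ 4: {3,5,7,8}
'b' @ 5: {9,10}
'a' @ 6: {1,2,4,6,11}  ✓accept
'c' @ 7: {3,5,7,8}
'b' @ 8: {9,10}
'a' @ 9: {1,2,4,6,11}  ✓accept
after full input: {1,2,4,6,11}  (accept=1 in)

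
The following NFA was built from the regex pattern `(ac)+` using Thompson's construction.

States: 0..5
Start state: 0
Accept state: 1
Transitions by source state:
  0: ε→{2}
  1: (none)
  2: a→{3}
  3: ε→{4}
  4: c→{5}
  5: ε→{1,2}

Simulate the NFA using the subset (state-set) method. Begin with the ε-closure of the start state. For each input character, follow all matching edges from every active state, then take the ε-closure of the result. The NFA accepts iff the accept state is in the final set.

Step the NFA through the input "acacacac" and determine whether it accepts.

Answer: ACCEPT

Steps:
initial (ε-close {0}): {0,2}
'a' @ 1: {3,4}
'c' @ 2: {1,2,5}  (accept∈set)
'a' @ 3: {3,4}
'c' @ 4: {1,2,5}  (accept∈set)
'a' @ 5: {3,4}
'c' @ 6: {1,2,5}  (accept∈set)
'a' @ 7: {3,4}
'c' @ 8: {1,2,5}  (accept∈set)
final: {1,2,5}; accept 1 in set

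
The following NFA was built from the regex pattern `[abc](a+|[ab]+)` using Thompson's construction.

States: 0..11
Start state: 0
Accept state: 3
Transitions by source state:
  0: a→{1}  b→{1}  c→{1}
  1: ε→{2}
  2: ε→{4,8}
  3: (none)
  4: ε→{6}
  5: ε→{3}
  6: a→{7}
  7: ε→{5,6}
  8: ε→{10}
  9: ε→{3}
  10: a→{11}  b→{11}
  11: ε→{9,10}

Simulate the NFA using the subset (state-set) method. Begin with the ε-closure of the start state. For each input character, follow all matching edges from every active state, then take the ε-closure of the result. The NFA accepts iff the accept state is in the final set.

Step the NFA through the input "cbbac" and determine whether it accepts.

Answer: REJECT

Trace:
S₀ = ε-closure({0}) = {0}
'c' @ 1: {1,2,4,6,8,10}
'b' @ 2: {3,9,10,11}  [accepting]
'b' @ 3: {3,9,10,11}  [accepting]
'a' @ 4: {3,9,10,11}  [accepting]
'c' @ 5: {}  — state set empty
after full input: {}  (accept=3 not in)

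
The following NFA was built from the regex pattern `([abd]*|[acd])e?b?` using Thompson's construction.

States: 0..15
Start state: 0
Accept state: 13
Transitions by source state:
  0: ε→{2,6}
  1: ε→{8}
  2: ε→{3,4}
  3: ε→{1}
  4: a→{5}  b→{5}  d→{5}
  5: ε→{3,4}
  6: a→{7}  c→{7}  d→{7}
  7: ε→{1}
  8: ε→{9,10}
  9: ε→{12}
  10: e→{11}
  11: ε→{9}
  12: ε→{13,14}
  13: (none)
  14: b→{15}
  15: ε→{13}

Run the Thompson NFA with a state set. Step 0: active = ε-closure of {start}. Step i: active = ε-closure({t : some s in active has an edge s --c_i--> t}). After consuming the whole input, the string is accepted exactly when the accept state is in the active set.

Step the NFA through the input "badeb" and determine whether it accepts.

S₀ = ε-closure({0}) = {0,1,2,3,4,6,8,9,10,12,13,14}
'b' @ 1: {1,3,4,5,8,9,10,12,13,14,15}  [accepting]
'a' @ 2: {1,3,4,5,8,9,10,12,13,14}  [accepting]
'd' @ 3: {1,3,4,5,8,9,10,12,13,14}  [accepting]
'e' @ 4: {9,11,12,13,14}  [accepting]
'b' @ 5: {13,15}  [accepting]
final: {13,15}; accept 13 in set

Answer: ACCEPT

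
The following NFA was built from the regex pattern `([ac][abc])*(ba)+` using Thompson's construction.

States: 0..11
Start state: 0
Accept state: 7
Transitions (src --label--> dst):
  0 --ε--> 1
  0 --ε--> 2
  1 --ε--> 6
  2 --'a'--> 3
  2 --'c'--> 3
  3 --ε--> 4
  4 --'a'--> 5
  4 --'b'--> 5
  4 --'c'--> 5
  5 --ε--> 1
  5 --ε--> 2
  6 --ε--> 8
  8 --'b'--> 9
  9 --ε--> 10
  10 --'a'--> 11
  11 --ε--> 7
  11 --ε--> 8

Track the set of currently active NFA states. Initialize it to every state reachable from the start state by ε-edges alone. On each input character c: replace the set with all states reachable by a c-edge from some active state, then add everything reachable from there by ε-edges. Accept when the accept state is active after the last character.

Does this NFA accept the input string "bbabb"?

Answer: REJECT

Derivation:
initial (ε-close {0}): {0,1,2,6,8}
'b' @ 1: {9,10}
'b' @ 2: {}  — state set empty
rest 'abb' ignored (set empty)
final: {}; accept 7 not in set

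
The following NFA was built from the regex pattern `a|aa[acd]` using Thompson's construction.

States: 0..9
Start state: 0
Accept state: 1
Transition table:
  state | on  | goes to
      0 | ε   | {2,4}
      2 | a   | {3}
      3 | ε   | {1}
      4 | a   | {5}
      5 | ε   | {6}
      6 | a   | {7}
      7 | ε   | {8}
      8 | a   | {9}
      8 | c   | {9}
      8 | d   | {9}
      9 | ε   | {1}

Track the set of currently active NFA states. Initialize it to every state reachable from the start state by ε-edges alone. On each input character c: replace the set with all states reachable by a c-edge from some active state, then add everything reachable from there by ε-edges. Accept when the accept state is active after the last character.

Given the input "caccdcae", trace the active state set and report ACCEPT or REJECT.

Answer: REJECT

Steps:
S₀ = ε-closure({0}) = {0,2,4}
'c' @ 1: {}  — dead — no transitions
rest 'accdcae' ignored (set empty)
end set {} — state 1 not in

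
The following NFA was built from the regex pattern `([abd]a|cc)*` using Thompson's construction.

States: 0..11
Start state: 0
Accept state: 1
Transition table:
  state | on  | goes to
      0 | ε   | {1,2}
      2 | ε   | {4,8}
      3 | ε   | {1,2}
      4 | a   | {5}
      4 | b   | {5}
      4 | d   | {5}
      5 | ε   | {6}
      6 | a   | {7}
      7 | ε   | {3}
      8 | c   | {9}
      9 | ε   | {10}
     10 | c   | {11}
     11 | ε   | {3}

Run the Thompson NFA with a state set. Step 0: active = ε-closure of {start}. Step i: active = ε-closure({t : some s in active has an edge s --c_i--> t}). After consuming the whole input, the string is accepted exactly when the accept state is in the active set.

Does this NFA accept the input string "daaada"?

S₀ = ε-closure({0}) = {0,1,2,4,8}
'd' @ 1: {5,6}
'a' @ 2: {1,2,3,4,7,8}  [accepting]
'a' @ 3: {5,6}
'a' @ 4: {1,2,3,4,7,8}  [accepting]
'd' @ 5: {5,6}
'a' @ 6: {1,2,3,4,7,8}  [accepting]
final: {1,2,3,4,7,8}; accept 1 in set

Answer: ACCEPT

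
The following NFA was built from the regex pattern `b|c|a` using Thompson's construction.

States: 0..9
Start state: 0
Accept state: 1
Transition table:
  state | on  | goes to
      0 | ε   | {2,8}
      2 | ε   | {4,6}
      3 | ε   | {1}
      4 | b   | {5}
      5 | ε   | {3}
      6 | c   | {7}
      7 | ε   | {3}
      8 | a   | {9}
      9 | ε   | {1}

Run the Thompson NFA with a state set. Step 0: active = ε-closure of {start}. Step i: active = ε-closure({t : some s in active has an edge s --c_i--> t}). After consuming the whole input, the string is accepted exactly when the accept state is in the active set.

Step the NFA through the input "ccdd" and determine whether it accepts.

S₀ = ε-closure({0}) = {0,2,4,6,8}
'c' @ 1: {1,3,7}  [accepting]
'c' @ 2: {}  — dead — no transitions
rest 'dd' ignored (set empty)
final: {}; accept 1 not in set

Answer: REJECT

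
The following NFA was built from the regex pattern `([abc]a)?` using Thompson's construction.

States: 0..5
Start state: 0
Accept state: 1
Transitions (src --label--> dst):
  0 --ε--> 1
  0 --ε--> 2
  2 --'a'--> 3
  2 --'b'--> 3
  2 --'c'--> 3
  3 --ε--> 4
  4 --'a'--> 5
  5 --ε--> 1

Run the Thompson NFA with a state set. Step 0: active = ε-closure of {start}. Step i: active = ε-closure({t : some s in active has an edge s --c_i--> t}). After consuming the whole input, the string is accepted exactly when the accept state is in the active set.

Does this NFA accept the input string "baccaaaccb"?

start: ε-closure({0}) = {0,1,2}
'b' @ 1: {3,4}
'a' @ 2: {1,5}  [accepting]
'c' @ 3: {}  — state set empty
rest 'caaaccb' ignored (set empty)
final: {}; accept 1 not in set

Answer: REJECT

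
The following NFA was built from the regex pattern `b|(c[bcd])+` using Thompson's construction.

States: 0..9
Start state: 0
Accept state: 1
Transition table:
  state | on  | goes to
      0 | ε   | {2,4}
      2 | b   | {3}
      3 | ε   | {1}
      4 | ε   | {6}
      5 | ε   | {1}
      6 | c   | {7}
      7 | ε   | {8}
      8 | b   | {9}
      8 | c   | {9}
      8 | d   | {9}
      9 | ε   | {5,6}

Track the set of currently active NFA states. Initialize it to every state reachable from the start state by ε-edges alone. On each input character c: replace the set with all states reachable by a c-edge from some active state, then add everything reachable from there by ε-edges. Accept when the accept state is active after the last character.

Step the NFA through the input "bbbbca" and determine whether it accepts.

S₀ = ε-closure({0}) = {0,2,4,6}
'b' @ 1: {1,3}  (accept∈set)
'b' @ 2: {}  — dead — no transitions
rest 'bbca' ignored (set empty)
final: {}; accept 1 not in set

Answer: REJECT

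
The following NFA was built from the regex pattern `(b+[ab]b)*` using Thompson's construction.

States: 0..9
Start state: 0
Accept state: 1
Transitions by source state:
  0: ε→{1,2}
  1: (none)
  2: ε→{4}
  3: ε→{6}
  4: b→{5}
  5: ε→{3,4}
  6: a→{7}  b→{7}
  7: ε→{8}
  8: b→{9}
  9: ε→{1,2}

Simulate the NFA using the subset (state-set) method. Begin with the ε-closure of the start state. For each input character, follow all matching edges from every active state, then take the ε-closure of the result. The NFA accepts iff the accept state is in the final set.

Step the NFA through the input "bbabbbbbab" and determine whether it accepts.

Answer: ACCEPT

Trace:
initial (ε-close {0}): {0,1,2,4}
'b' @ 1: {3,4,5,6}
'b' @ 2: {3,4,5,6,7,8}
'a' @ 3: {7,8}
'b' @ 4: {1,2,4,9}  [accepting]
'b' @ 5: {3,4,5,6}
'b' @ 6: {3,4,5,6,7,8}
'b' @ 7: {1,2,3,4,5,6,7,8,9}  [accepting]
'b' @ 8: {1,2,3,4,5,6,7,8,9}  [accepting]
'a' @ 9: {7,8}
'b' @ 10: {1,2,4,9}  [accepting]
final: {1,2,4,9}; accept 1 in set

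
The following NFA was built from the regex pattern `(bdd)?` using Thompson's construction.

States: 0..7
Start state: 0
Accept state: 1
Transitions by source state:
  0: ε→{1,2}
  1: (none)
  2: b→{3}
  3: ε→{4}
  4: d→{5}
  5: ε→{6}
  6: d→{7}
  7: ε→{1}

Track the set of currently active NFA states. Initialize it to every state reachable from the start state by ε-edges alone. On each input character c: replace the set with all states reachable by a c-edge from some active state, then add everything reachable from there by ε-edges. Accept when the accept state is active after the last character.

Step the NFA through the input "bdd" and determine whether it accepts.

start: ε-closure({0}) = {0,1,2}
'b' @ 1: {3,4}
'd' @ 2: {5,6}
'd' @ 3: {1,7}  ✓accept
final: {1,7}; accept 1 in set

Answer: ACCEPT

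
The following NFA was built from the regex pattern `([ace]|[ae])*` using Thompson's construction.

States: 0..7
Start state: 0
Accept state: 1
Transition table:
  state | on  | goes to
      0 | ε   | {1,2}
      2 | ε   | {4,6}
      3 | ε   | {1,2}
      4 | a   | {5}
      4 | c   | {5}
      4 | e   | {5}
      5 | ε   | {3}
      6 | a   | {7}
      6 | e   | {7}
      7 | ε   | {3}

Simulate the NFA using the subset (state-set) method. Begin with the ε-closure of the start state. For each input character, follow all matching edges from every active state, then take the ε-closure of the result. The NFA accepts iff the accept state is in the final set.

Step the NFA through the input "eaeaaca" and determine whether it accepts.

initial (ε-close {0}): {0,1,2,4,6}
'e' @ 1: {1,2,3,4,5,6,7}  [accepting]
'a' @ 2: {1,2,3,4,5,6,7}  [accepting]
'e' @ 3: {1,2,3,4,5,6,7}  [accepting]
'a' @ 4: {1,2,3,4,5,6,7}  [accepting]
'a' @ 5: {1,2,3,4,5,6,7}  [accepting]
'c' @ 6: {1,2,3,4,5,6}  [accepting]
'a' @ 7: {1,2,3,4,5,6,7}  [accepting]
after full input: {1,2,3,4,5,6,7}  (accept=1 in)

Answer: ACCEPT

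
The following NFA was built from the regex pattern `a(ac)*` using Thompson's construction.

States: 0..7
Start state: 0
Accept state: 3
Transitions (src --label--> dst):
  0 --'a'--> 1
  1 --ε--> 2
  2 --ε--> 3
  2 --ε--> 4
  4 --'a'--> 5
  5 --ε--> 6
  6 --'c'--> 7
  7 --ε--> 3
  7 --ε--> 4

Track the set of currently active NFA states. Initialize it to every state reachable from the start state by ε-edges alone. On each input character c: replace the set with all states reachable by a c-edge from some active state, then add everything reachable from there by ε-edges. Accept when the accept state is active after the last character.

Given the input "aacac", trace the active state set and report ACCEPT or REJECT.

start: ε-closure({0}) = {0}
'a' @ 1: {1,2,3,4}  ✓accept
'a' @ 2: {5,6}
'c' @ 3: {3,4,7}  ✓accept
'a' @ 4: {5,6}
'c' @ 5: {3,4,7}  ✓accept
final: {3,4,7}; accept 3 in set

Answer: ACCEPT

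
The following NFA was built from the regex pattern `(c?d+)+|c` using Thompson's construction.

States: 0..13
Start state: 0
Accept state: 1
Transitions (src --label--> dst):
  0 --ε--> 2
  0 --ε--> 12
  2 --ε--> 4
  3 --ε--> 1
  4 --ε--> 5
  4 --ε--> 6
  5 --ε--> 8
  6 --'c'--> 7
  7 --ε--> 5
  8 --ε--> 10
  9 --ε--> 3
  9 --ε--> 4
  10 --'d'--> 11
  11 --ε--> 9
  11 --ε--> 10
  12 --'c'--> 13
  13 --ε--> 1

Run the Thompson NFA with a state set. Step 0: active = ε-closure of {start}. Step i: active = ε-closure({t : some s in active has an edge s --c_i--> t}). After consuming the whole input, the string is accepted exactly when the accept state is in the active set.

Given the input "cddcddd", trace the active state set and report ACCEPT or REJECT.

S₀ = ε-closure({0}) = {0,2,4,5,6,8,10,12}
'c' @ 1: {1,5,7,8,10,13}  (accept∈set)
'd' @ 2: {1,3,4,5,6,8,9,10,11}  (accept∈set)
'd' @ 3: {1,3,4,5,6,8,9,10,11}  (accept∈set)
'c' @ 4: {5,7,8,10}
'd' @ 5: {1,3,4,5,6,8,9,10,11}  (accept∈set)
'd' @ 6: {1,3,4,5,6,8,9,10,11}  (accept∈set)
'd' @ 7: {1,3,4,5,6,8,9,10,11}  (accept∈set)
final: {1,3,4,5,6,8,9,10,11}; accept 1 in set

Answer: ACCEPT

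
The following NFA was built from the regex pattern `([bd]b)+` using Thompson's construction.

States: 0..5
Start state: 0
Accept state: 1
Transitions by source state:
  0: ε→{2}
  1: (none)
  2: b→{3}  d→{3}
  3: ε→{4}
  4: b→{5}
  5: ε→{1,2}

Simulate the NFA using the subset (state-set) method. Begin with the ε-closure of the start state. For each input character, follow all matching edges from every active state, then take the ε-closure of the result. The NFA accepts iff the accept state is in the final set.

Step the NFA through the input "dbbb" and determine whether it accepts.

initial (ε-close {0}): {0,2}
'd' @ 1: {3,4}
'b' @ 2: {1,2,5}  [accepting]
'b' @ 3: {3,4}
'b' @ 4: {1,2,5}  [accepting]
final: {1,2,5}; accept 1 in set

Answer: ACCEPT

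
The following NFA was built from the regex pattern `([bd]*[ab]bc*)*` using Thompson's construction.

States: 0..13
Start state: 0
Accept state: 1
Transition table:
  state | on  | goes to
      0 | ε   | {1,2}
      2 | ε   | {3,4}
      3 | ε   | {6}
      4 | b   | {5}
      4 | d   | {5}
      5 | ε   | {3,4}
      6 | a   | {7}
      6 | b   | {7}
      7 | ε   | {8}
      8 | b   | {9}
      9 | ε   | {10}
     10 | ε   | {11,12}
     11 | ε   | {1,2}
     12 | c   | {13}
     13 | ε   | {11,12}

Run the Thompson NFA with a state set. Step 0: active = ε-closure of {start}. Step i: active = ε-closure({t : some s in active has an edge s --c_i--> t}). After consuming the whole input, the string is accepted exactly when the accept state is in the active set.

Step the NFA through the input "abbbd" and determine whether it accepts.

Answer: REJECT

Trace:
S₀ = ε-closure({0}) = {0,1,2,3,4,6}
'a' @ 1: {7,8}
'b' @ 2: {1,2,3,4,6,9,10,11,12}  ✓accept
'b' @ 3: {3,4,5,6,7,8}
'b' @ 4: {1,2,3,4,5,6,7,8,9,10,11,12}  ✓accept
'd' @ 5: {3,4,5,6}
final: {3,4,5,6}; accept 1 not in set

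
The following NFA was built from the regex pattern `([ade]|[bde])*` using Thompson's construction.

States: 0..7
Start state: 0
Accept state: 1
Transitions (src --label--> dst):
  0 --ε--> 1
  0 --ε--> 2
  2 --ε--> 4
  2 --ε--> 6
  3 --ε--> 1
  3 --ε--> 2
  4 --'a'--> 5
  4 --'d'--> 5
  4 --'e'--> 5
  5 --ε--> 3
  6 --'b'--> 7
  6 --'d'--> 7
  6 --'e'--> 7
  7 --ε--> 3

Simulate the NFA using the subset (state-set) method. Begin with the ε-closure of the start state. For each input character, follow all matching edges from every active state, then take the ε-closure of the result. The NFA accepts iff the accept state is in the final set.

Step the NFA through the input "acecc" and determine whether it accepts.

S₀ = ε-closure({0}) = {0,1,2,4,6}
'a' @ 1: {1,2,3,4,5,6}  ✓accept
'c' @ 2: {}  — dead — no transitions
rest 'ecc' ignored (set empty)
final: {}; accept 1 not in set

Answer: REJECT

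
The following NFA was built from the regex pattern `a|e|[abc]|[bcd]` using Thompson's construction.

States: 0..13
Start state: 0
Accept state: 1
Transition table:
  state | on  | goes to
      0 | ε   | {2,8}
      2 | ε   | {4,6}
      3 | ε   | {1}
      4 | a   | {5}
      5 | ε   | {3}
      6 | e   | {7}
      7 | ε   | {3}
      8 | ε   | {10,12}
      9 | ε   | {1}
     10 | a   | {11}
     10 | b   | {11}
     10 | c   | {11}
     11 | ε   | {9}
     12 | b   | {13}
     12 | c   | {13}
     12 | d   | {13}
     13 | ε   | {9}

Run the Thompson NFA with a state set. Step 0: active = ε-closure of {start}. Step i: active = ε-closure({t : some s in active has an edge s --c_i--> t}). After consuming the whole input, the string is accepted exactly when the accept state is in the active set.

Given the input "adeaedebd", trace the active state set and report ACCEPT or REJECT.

Answer: REJECT

Derivation:
start: ε-closure({0}) = {0,2,4,6,8,10,12}
'a' @ 1: {1,3,5,9,11}  (accept∈set)
'd' @ 2: {}  — state set empty
rest 'eaedebd' ignored (set empty)
end set {} — state 1 not in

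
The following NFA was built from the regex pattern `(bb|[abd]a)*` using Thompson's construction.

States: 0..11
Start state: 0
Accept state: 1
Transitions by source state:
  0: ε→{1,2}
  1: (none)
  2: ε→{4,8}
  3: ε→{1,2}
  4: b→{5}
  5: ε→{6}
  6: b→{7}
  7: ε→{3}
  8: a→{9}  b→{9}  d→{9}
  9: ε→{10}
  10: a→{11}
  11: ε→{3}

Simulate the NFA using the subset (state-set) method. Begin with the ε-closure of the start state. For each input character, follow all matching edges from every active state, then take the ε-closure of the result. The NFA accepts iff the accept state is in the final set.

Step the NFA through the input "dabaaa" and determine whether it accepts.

initial (ε-close {0}): {0,1,2,4,8}
'd' @ 1: {9,10}
'a' @ 2: {1,2,3,4,8,11}  ✓accept
'b' @ 3: {5,6,9,10}
'a' @ 4: {1,2,3,4,8,11}  ✓accept
'a' @ 5: {9,10}
'a' @ 6: {1,2,3,4,8,11}  ✓accept
end set {1,2,3,4,8,11} — state 1 in

Answer: ACCEPT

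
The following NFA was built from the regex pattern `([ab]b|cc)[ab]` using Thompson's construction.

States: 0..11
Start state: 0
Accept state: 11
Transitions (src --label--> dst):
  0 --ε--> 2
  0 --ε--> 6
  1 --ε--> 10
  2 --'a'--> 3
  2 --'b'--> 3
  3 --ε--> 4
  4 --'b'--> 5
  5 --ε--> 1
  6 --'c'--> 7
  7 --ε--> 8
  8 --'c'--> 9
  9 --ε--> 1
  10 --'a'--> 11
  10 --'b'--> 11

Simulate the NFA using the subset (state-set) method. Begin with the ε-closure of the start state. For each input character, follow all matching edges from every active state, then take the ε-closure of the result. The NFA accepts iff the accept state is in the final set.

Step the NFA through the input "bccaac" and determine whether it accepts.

Answer: REJECT

Derivation:
initial (ε-close {0}): {0,2,6}
'b' @ 1: {3,4}
'c' @ 2: {}  — no active states
rest 'caac' ignored (set empty)
end set {} — state 11 not in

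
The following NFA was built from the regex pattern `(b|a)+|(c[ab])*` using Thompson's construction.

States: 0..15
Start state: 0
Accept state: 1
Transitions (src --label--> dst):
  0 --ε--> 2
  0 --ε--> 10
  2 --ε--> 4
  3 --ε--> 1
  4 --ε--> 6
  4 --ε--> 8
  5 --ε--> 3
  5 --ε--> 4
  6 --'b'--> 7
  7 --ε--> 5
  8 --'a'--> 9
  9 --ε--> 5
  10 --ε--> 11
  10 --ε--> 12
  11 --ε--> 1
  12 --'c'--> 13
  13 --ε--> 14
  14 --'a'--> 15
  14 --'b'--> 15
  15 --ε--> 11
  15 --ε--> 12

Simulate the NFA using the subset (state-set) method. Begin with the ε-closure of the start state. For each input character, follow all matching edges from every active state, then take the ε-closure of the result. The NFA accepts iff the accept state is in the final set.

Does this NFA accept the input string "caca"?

Answer: ACCEPT

Derivation:
S₀ = ε-closure({0}) = {0,1,2,4,6,8,10,11,12}
'c' @ 1: {13,14}
'a' @ 2: {1,11,12,15}  [accepting]
'c' @ 3: {13,14}
'a' @ 4: {1,11,12,15}  [accepting]
after full input: {1,11,12,15}  (accept=1 in)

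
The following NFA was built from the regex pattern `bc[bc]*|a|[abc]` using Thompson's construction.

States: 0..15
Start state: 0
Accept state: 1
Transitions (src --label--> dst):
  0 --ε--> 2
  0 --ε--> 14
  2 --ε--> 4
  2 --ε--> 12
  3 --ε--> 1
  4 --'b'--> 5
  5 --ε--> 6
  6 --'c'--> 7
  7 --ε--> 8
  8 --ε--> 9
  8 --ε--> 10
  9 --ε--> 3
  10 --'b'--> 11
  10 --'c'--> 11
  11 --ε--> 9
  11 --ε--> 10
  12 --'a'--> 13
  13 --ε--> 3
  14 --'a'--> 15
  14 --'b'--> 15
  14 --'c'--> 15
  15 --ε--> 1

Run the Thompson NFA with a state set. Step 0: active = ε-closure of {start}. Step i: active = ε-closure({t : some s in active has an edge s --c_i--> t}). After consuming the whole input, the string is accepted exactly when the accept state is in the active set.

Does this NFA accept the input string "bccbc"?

Answer: ACCEPT

Trace:
S₀ = ε-closure({0}) = {0,2,4,12,14}
'b' @ 1: {1,5,6,15}  ✓accept
'c' @ 2: {1,3,7,8,9,10}  ✓accept
'c' @ 3: {1,3,9,10,11}  ✓accept
'b' @ 4: {1,3,9,10,11}  ✓accept
'c' @ 5: {1,3,9,10,11}  ✓accept
after full input: {1,3,9,10,11}  (accept=1 in)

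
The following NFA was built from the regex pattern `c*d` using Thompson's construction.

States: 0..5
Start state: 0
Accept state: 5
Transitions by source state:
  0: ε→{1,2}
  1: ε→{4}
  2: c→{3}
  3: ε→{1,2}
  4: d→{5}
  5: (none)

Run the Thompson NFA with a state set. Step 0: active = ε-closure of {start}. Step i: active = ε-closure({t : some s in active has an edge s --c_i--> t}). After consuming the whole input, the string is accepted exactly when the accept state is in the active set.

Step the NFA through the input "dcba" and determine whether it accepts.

Answer: REJECT

Trace:
S₀ = ε-closure({0}) = {0,1,2,4}
'd' @ 1: {5}  [accepting]
'c' @ 2: {}  — no active states
rest 'ba' ignored (set empty)
after full input: {}  (accept=5 not in)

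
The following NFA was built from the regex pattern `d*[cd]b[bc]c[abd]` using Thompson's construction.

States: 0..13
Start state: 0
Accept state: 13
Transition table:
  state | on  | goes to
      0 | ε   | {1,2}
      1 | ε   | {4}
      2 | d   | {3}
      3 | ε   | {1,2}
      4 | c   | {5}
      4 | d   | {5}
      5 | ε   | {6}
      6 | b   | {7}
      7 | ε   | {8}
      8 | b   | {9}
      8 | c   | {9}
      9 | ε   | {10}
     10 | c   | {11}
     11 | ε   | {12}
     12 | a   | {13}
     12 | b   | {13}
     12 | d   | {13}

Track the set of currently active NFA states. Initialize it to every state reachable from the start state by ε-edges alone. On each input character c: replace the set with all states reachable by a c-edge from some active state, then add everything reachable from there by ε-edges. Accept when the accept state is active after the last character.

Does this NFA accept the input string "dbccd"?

Answer: ACCEPT

Trace:
start: ε-closure({0}) = {0,1,2,4}
'd' @ 1: {1,2,3,4,5,6}
'b' @ 2: {7,8}
'c' @ 3: {9,10}
'c' @ 4: {11,12}
'd' @ 5: {13}  (accept∈set)
end set {13} — state 13 in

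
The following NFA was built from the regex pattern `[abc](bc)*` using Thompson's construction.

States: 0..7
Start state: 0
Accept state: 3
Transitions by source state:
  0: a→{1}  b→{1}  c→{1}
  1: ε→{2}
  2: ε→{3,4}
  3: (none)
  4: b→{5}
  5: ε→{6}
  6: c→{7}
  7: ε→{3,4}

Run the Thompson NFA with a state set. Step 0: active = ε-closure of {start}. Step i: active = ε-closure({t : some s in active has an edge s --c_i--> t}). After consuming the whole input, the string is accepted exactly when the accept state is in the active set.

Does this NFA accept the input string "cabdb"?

S₀ = ε-closure({0}) = {0}
'c' @ 1: {1,2,3,4}  ✓accept
'a' @ 2: {}  — state set empty
rest 'bdb' ignored (set empty)
end set {} — state 3 not in

Answer: REJECT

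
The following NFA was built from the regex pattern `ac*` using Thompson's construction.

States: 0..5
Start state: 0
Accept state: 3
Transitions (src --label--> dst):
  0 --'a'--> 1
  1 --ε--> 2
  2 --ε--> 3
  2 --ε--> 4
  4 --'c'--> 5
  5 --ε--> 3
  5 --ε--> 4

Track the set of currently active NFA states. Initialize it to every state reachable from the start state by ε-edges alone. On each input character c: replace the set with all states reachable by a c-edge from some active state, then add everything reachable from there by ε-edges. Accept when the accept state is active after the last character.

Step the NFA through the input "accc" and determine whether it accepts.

Answer: ACCEPT

Trace:
S₀ = ε-closure({0}) = {0}
'a' @ 1: {1,2,3,4}  (accept∈set)
'c' @ 2: {3,4,5}  (accept∈set)
'c' @ 3: {3,4,5}  (accept∈set)
'c' @ 4: {3,4,5}  (accept∈set)
after full input: {3,4,5}  (accept=3 in)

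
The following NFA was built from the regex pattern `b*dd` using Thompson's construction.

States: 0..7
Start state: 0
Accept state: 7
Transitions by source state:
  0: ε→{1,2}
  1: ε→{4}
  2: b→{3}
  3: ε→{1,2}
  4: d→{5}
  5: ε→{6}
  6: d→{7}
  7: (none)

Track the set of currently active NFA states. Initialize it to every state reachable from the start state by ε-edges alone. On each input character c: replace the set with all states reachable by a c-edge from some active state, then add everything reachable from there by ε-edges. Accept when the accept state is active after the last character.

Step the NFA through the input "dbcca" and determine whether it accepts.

initial (ε-close {0}): {0,1,2,4}
'd' @ 1: {5,6}
'b' @ 2: {}  — state set empty
rest 'cca' ignored (set empty)
after full input: {}  (accept=7 not in)

Answer: REJECT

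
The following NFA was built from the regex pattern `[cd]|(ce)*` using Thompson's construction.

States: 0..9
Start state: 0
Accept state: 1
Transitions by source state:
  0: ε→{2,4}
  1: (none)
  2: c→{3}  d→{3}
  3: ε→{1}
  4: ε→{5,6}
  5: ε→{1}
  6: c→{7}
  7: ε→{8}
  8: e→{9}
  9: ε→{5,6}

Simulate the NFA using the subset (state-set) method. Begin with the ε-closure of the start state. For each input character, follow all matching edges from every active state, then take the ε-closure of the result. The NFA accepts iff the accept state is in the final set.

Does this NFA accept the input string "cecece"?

Answer: ACCEPT

Derivation:
initial (ε-close {0}): {0,1,2,4,5,6}
'c' @ 1: {1,3,7,8}  [accepting]
'e' @ 2: {1,5,6,9}  [accepting]
'c' @ 3: {7,8}
'e' @ 4: {1,5,6,9}  [accepting]
'c' @ 5: {7,8}
'e' @ 6: {1,5,6,9}  [accepting]
end set {1,5,6,9} — state 1 in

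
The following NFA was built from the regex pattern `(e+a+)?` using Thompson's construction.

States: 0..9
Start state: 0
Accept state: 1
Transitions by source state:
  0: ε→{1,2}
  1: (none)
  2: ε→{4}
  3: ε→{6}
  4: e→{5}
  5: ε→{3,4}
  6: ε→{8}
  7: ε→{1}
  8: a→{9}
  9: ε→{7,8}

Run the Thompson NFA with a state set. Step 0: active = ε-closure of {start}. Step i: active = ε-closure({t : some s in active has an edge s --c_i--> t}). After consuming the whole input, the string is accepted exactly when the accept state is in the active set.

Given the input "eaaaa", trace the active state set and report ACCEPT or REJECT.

start: ε-closure({0}) = {0,1,2,4}
'e' @ 1: {3,4,5,6,8}
'a' @ 2: {1,7,8,9}  [accepting]
'a' @ 3: {1,7,8,9}  [accepting]
'a' @ 4: {1,7,8,9}  [accepting]
'a' @ 5: {1,7,8,9}  [accepting]
end set {1,7,8,9} — state 1 in

Answer: ACCEPT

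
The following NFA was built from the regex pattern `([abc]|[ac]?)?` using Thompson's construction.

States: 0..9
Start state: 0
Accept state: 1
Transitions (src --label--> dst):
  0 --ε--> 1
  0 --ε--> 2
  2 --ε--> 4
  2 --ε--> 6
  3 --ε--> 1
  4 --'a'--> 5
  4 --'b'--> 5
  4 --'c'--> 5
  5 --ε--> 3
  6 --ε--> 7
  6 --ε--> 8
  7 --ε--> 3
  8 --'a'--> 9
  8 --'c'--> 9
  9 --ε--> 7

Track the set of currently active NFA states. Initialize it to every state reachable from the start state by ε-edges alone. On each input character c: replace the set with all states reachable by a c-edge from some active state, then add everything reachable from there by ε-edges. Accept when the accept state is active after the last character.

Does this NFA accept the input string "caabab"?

S₀ = ε-closure({0}) = {0,1,2,3,4,6,7,8}
'c' @ 1: {1,3,5,7,9}  [accepting]
'a' @ 2: {}  — state set empty
rest 'abab' ignored (set empty)
final: {}; accept 1 not in set

Answer: REJECT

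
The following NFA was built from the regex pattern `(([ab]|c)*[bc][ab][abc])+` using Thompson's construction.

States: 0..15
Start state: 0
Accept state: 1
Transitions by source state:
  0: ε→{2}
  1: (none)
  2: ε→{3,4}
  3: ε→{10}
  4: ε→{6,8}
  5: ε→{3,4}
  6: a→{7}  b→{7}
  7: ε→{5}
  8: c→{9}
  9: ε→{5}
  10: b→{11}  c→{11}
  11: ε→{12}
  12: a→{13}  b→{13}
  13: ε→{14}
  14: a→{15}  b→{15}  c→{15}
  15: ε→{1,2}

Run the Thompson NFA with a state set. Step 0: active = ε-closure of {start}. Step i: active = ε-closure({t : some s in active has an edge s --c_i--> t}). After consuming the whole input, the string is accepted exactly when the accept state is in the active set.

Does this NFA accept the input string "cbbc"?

Answer: ACCEPT

Steps:
S₀ = ε-closure({0}) = {0,2,3,4,6,8,10}
'c' @ 1: {3,4,5,6,8,9,10,11,12}
'b' @ 2: {3,4,5,6,7,8,10,11,12,13,14}
'b' @ 3: {1,2,3,4,5,6,7,8,10,11,12,13,14,15}  (accept∈set)
'c' @ 4: {1,2,3,4,5,6,8,9,10,11,12,15}  (accept∈set)
final: {1,2,3,4,5,6,8,9,10,11,12,15}; accept 1 in set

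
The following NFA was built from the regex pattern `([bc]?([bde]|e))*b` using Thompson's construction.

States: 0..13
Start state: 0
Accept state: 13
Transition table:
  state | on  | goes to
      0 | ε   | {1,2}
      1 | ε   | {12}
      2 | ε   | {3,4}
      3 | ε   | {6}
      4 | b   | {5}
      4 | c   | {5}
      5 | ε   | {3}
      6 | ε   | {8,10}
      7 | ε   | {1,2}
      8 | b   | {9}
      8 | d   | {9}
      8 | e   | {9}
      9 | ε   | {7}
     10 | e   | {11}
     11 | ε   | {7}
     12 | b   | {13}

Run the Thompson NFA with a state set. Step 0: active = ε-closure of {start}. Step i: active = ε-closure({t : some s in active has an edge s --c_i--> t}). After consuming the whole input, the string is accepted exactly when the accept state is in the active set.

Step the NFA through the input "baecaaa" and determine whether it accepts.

Answer: REJECT

Steps:
initial (ε-close {0}): {0,1,2,3,4,6,8,10,12}
'b' @ 1: {1,2,3,4,5,6,7,8,9,10,12,13}  ✓accept
'a' @ 2: {}  — dead — no transitions
rest 'ecaaa' ignored (set empty)
end set {} — state 13 not in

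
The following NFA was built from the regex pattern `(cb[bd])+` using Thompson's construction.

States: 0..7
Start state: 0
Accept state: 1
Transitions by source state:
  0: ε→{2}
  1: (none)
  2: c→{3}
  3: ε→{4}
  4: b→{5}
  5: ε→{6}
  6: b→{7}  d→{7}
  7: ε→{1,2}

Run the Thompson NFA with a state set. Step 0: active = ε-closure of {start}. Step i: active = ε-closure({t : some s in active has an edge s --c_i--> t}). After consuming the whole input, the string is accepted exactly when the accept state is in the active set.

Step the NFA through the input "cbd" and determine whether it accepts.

start: ε-closure({0}) = {0,2}
'c' @ 1: {3,4}
'b' @ 2: {5,6}
'd' @ 3: {1,2,7}  (accept∈set)
end set {1,2,7} — state 1 in

Answer: ACCEPT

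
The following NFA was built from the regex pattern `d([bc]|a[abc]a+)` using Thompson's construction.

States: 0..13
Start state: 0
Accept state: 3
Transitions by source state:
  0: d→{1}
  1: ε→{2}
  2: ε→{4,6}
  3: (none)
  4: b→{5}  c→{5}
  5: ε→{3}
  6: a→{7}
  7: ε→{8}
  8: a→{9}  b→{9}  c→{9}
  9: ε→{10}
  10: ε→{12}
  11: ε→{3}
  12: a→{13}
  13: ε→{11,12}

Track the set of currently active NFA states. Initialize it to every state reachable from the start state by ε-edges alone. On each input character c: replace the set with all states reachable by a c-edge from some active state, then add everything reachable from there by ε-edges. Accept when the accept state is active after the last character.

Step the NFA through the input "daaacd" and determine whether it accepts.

Answer: REJECT

Derivation:
initial (ε-close {0}): {0}
'd' @ 1: {1,2,4,6}
'a' @ 2: {7,8}
'a' @ 3: {9,10,12}
'a' @ 4: {3,11,12,13}  [accepting]
'c' @ 5: {}  — dead — no transitions
rest 'd' ignored (set empty)
end set {} — state 3 not in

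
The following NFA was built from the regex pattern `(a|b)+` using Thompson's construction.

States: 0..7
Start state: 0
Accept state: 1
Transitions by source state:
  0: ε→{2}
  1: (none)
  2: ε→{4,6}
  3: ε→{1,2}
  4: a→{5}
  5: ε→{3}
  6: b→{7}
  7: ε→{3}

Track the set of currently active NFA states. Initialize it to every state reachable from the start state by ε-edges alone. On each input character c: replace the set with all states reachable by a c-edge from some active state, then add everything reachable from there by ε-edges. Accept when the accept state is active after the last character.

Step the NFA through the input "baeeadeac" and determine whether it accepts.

start: ε-closure({0}) = {0,2,4,6}
'b' @ 1: {1,2,3,4,6,7}  (accept∈set)
'a' @ 2: {1,2,3,4,5,6}  (accept∈set)
'e' @ 3: {}  — dead — no transitions
rest 'eadeac' ignored (set empty)
final: {}; accept 1 not in set

Answer: REJECT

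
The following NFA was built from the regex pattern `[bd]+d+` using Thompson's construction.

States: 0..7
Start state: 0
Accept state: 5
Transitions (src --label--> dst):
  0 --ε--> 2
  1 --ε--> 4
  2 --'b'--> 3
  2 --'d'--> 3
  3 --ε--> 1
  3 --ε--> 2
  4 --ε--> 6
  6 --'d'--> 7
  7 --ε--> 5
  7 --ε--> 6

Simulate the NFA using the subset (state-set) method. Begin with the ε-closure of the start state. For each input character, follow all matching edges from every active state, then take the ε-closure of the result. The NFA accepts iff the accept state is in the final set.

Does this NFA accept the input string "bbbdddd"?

S₀ = ε-closure({0}) = {0,2}
'b' @ 1: {1,2,3,4,6}
'b' @ 2: {1,2,3,4,6}
'b' @ 3: {1,2,3,4,6}
'd' @ 4: {1,2,3,4,5,6,7}  [accepting]
'd' @ 5: {1,2,3,4,5,6,7}  [accepting]
'd' @ 6: {1,2,3,4,5,6,7}  [accepting]
'd' @ 7: {1,2,3,4,5,6,7}  [accepting]
end set {1,2,3,4,5,6,7} — state 5 in

Answer: ACCEPT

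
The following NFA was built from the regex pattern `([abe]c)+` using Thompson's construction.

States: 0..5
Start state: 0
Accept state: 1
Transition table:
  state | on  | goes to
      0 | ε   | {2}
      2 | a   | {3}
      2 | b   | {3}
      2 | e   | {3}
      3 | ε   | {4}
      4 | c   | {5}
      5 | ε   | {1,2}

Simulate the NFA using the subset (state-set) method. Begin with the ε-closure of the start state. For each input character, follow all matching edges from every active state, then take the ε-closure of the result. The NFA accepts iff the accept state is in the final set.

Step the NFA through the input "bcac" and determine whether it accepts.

start: ε-closure({0}) = {0,2}
'b' @ 1: {3,4}
'c' @ 2: {1,2,5}  [accepting]
'a' @ 3: {3,4}
'c' @ 4: {1,2,5}  [accepting]
final: {1,2,5}; accept 1 in set

Answer: ACCEPT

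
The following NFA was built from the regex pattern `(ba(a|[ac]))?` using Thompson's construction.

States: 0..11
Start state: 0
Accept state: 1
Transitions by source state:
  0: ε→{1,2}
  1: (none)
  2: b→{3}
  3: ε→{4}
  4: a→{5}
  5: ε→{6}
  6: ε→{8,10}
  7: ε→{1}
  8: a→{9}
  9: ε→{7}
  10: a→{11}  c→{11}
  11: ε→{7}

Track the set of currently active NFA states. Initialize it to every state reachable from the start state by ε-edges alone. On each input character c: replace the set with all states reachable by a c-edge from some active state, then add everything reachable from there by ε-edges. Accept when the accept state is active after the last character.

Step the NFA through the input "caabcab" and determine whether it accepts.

Answer: REJECT

Steps:
start: ε-closure({0}) = {0,1,2}
'c' @ 1: {}  — state set empty
rest 'aabcab' ignored (set empty)
end set {} — state 1 not in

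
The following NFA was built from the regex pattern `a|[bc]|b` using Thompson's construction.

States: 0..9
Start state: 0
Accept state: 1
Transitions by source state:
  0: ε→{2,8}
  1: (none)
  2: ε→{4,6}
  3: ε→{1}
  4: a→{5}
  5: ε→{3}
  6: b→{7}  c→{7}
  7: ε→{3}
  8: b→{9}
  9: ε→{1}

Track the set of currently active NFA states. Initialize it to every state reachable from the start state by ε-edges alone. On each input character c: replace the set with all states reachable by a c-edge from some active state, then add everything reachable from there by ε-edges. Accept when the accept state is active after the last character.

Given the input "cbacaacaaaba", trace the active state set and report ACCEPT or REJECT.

initial (ε-close {0}): {0,2,4,6,8}
'c' @ 1: {1,3,7}  [accepting]
'b' @ 2: {}  — dead — no transitions
rest 'acaacaaaba' ignored (set empty)
final: {}; accept 1 not in set

Answer: REJECT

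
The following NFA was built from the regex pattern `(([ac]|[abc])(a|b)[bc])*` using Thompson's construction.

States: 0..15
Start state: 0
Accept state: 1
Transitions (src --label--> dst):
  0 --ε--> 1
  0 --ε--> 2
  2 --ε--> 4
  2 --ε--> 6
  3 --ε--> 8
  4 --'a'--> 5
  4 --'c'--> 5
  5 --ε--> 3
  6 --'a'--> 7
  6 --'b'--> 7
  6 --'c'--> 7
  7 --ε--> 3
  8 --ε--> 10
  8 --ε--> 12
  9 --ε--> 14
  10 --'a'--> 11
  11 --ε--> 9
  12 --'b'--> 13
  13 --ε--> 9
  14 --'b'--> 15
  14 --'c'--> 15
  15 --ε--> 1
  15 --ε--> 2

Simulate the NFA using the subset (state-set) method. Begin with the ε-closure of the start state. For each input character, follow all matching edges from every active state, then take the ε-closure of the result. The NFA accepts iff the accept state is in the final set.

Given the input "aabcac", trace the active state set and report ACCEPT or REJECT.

initial (ε-close {0}): {0,1,2,4,6}
'a' @ 1: {3,5,7,8,10,12}
'a' @ 2: {9,11,14}
'b' @ 3: {1,2,4,6,15}  [accepting]
'c' @ 4: {3,5,7,8,10,12}
'a' @ 5: {9,11,14}
'c' @ 6: {1,2,4,6,15}  [accepting]
end set {1,2,4,6,15} — state 1 in

Answer: ACCEPT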